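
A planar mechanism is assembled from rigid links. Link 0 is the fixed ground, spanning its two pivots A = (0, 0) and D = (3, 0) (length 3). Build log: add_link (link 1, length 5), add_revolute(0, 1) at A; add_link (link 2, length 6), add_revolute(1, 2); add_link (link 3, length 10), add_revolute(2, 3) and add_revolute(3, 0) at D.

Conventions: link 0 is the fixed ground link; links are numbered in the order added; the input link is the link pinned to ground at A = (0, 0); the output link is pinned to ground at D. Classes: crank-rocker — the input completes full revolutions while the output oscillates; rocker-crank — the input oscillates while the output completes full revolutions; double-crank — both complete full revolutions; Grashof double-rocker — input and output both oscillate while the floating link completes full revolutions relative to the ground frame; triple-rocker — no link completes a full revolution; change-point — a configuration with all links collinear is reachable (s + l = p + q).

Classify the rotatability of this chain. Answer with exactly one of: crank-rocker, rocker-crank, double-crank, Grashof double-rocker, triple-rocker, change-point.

lengths: ground=3, input=5, coupler=6, output=10
sorted: s=3 (shortest), l=10 (longest), p+q=11
s + l = 13 vs p + q = 11
s + l > p + q → non-Grashof → no link fully rotates → triple-rocker

triple-rocker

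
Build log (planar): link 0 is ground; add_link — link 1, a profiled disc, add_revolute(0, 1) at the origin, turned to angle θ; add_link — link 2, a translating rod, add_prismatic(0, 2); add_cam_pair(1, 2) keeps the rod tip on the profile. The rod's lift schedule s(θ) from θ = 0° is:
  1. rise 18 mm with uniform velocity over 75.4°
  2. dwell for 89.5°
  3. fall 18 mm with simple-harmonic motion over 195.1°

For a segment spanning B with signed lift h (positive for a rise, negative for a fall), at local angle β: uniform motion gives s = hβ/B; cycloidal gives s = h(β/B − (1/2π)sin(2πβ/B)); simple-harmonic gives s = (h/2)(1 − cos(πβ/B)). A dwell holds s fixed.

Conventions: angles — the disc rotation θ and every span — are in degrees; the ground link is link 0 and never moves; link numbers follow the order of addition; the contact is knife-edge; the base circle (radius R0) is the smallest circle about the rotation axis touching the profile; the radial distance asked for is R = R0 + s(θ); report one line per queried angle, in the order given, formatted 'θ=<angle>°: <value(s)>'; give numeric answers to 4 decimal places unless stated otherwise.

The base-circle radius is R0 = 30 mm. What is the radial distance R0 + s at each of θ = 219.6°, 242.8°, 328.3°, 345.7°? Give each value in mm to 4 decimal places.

seg 1 [0°–75.4°] uniform, h=18: full span → s += 18 → s = 18.0000
seg 2 [75.4°–164.9°] dwell: s stays 18.0000
seg 3 [164.9°–360°] simple-harmonic, h=-18: θ=219.6° here. β=54.7, B=195.1. -18/2·(1 − cos(π·0.2804)) = -3.2712 → s = 14.7288
seg 3 [164.9°–360°] simple-harmonic, h=-18: θ=242.8° here. β=77.9, B=195.1. -18/2·(1 − cos(π·0.3993)) = -6.1996 → s = 11.8004
seg 3 [164.9°–360°] simple-harmonic, h=-18: θ=328.3° here. β=163.4, B=195.1. -18/2·(1 − cos(π·0.8375)) = -16.8527 → s = 1.1473
seg 3 [164.9°–360°] simple-harmonic, h=-18: θ=345.7° here. β=180.8, B=195.1. -18/2·(1 − cos(π·0.9267)) = -17.7625 → s = 0.2375
θ=219.6°: R = R0 + s = 30 + 14.7288 = 44.7288
θ=242.8°: R = R0 + s = 30 + 11.8004 = 41.8004
θ=328.3°: R = R0 + s = 30 + 1.1473 = 31.1473
θ=345.7°: R = R0 + s = 30 + 0.2375 = 30.2375

θ=219.6°: 44.7288
θ=242.8°: 41.8004
θ=328.3°: 31.1473
θ=345.7°: 30.2375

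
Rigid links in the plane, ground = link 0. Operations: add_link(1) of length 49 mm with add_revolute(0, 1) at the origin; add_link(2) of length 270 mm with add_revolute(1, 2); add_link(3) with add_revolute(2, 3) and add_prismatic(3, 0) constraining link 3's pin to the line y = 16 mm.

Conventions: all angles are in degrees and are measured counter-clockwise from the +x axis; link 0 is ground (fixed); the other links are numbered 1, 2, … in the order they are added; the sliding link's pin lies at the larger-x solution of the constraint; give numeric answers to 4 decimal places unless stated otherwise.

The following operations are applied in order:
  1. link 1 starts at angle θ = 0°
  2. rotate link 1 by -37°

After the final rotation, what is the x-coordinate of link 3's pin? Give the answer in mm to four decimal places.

geometry: r = 49 mm, L = 270 mm, e = 16 mm; θ starts at 0°
rotate link 1 by -37°: θ ← 0° -37° = -37°
crank pin P = (r cos θ, r sin θ) = (39.133140, -29.488936)
h = r sin θ − e = -29.488936 − 16 = -45.488936
x = r cos θ + √(L² − h²) = 39.133140 + 266.140483 = 305.273623

305.2736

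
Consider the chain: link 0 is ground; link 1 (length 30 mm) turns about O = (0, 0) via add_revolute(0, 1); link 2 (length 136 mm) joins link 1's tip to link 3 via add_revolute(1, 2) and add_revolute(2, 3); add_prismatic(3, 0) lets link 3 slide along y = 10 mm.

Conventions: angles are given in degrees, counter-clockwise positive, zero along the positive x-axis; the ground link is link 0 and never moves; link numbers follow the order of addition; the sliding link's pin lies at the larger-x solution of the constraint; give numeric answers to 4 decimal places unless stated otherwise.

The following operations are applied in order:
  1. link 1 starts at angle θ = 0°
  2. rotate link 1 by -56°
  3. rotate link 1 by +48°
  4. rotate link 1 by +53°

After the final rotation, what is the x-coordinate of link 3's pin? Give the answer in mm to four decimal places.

geometry: r = 30 mm, L = 136 mm, e = 10 mm; θ starts at 0°
rotate link 1 by -56°: θ ← 0° -56° = -56°
rotate link 1 by +48°: θ ← -56° +48° = -8°
rotate link 1 by +53°: θ ← -8° +53° = 45°
crank pin P = (r cos θ, r sin θ) = (21.213203, 21.213203)
h = r sin θ − e = 21.213203 − 10 = 11.213203
x = r cos θ + √(L² − h²) = 21.213203 + 135.536947 = 156.750151

156.7502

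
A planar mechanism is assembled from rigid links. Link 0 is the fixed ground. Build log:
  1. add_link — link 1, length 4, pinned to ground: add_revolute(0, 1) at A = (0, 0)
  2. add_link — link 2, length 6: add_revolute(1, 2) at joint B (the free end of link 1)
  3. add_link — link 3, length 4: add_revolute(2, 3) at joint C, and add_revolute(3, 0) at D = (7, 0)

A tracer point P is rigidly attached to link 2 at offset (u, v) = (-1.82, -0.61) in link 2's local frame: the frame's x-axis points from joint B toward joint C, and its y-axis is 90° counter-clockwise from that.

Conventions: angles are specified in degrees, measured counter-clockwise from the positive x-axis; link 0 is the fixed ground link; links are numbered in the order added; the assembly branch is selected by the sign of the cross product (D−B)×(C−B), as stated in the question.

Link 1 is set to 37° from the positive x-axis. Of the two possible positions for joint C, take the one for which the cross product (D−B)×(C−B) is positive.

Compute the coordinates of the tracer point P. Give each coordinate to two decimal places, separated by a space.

A=(0,0), D=(7.00,0)
B = A + 4.00·(cos37°, sin37°) = (3.1945, 2.4073)
|BD| = 4.5029
circle(B,6.00) ∩ circle(D,4.00): a=4.4722, h=3.9999
  candidates: C₊=(9.1124,3.3967) cross=18.011; C₋=(4.8357,-3.3639) cross=-18.011
  branch + wants cross > 0 → take C=(9.1124,3.3967) (cross=18.011)
ex = (C−B)/|BC| = (0.9863,0.1649); ey = (-0.1649,0.9863)
P = B + -1.82·ex + -0.61·ey = (1.5001,1.5055)

1.50 1.51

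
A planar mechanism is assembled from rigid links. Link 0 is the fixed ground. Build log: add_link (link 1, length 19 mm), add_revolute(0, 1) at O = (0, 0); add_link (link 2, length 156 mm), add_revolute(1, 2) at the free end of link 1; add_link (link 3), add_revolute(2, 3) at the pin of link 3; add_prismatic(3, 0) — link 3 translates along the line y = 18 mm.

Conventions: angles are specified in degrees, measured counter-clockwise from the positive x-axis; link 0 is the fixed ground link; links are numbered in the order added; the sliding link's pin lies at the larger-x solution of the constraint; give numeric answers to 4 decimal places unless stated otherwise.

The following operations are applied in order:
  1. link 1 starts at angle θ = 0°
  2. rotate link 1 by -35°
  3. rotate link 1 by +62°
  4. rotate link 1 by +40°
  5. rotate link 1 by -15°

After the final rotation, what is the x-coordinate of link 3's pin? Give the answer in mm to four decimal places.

geometry: r = 19 mm, L = 156 mm, e = 18 mm; θ starts at 0°
rotate link 1 by -35°: θ ← 0° -35° = -35°
rotate link 1 by +62°: θ ← -35° +62° = 27°
rotate link 1 by +40°: θ ← 27° +40° = 67°
rotate link 1 by -15°: θ ← 67° -15° = 52°
crank pin P = (r cos θ, r sin θ) = (11.697568, 14.972204)
h = r sin θ − e = 14.972204 − 18 = -3.027796
x = r cos θ + √(L² − h²) = 11.697568 + 155.970614 = 167.668182

167.6682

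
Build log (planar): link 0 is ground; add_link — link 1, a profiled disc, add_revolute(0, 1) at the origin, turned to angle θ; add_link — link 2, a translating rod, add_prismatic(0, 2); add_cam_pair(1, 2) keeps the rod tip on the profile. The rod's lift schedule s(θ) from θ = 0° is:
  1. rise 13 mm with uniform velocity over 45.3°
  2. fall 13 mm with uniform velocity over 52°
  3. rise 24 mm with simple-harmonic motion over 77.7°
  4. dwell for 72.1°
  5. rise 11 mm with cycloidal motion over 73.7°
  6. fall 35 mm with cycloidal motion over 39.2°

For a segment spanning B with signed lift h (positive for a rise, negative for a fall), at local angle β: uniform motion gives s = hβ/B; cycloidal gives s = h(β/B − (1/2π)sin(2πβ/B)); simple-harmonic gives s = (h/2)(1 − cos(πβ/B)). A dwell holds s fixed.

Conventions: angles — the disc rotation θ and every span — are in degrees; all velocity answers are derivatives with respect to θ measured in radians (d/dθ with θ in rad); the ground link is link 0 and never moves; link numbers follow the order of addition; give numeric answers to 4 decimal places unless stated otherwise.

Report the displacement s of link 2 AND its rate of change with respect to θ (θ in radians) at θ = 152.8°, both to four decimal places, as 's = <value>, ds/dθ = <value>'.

seg 1 [0°–45.3°] uniform, h=13: full span → s += 13 → s = 13.0000
seg 2 [45.3°–97.3°] uniform, h=-13: full span → s += -13 → s = 0.0000
seg 3 [97.3°–175°] simple-harmonic, h=24: θ=152.8° here. β=55.5, B=77.7. 24/2·(1 − cos(π·0.7143)) = 19.4819 → s = 19.4819
velocity in seg [97.3°–175°] (simple-harmonic), θ in radians: β = 55.5° = 0.9687 rad, B = 77.7° = 1.3561 rad; ds/dθ = (πh/(2B)) sin(πβ/B) = (π·24/(2·1.3561)) sin(π·0.7143) = 21.734311 mm/rad

s = 19.4819, ds/dθ = 21.7343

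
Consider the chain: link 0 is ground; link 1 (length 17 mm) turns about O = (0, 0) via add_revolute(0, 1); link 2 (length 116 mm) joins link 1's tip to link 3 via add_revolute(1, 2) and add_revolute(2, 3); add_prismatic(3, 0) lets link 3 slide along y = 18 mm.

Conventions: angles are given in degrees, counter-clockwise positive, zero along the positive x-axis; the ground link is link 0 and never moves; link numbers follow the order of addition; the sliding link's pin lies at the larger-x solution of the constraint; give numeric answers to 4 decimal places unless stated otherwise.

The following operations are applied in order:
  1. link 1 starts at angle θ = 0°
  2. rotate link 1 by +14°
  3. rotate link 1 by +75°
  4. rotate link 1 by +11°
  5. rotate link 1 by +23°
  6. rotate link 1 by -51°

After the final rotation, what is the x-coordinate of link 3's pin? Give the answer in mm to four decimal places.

geometry: r = 17 mm, L = 116 mm, e = 18 mm; θ starts at 0°
rotate link 1 by +14°: θ ← 0° +14° = 14°
rotate link 1 by +75°: θ ← 14° +75° = 89°
rotate link 1 by +11°: θ ← 89° +11° = 100°
rotate link 1 by +23°: θ ← 100° +23° = 123°
rotate link 1 by -51°: θ ← 123° -51° = 72°
crank pin P = (r cos θ, r sin θ) = (5.253289, 16.167961)
h = r sin θ − e = 16.167961 − 18 = -1.832039
x = r cos θ + √(L² − h²) = 5.253289 + 115.985532 = 121.238821

121.2388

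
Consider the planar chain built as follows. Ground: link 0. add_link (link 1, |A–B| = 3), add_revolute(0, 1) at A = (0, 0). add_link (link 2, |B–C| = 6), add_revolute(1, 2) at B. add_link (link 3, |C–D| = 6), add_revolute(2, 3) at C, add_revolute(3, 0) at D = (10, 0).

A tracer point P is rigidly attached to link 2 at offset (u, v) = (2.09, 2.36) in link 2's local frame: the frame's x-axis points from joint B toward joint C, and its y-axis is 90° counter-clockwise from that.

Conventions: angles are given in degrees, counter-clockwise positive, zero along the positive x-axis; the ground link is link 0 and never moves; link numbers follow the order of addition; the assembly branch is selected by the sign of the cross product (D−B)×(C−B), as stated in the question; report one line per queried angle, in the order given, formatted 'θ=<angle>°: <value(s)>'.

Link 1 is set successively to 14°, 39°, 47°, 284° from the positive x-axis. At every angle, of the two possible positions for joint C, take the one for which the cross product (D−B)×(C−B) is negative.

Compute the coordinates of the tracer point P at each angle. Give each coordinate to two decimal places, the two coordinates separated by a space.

A=(0,0), D=(10.00,0)
θ=14°: B = A + 3.00·(cos14°, sin14°) = (2.9109, 0.7258)
θ=14°: |BD| = 7.1262
θ=14°: circle(B,6.00) ∩ circle(D,6.00): a=3.5631, h=4.8275
θ=14°:   candidates: C₊=(6.9471,5.1652) cross=34.401; C₋=(5.9638,-4.4395) cross=-34.401
θ=14°:   branch - wants cross < 0 → take C=(5.9638,-4.4395) (cross=-34.401)
θ=14°: ex = (C−B)/|BC| = (0.5088,-0.8609); ey = (0.8609,0.5088)
θ=14°: P = B + 2.09·ex + 2.36·ey = (6.0060,0.1273)
θ=39°: B = A + 3.00·(cos39°, sin39°) = (2.3314, 1.8880)
θ=39°: |BD| = 7.8975
θ=39°: circle(B,6.00) ∩ circle(D,6.00): a=3.9488, h=4.5174
θ=39°:   candidates: C₊=(7.2456,5.3304) cross=35.677; C₋=(5.0858,-3.4425) cross=-35.677
θ=39°:   branch - wants cross < 0 → take C=(5.0858,-3.4425) (cross=-35.677)
θ=39°: ex = (C−B)/|BC| = (0.4591,-0.8884); ey = (0.8884,0.4591)
θ=39°: P = B + 2.09·ex + 2.36·ey = (5.3875,1.1146)
θ=47°: B = A + 3.00·(cos47°, sin47°) = (2.0460, 2.1941)
θ=47°: |BD| = 8.2511
θ=47°: circle(B,6.00) ∩ circle(D,6.00): a=4.1255, h=4.3566
θ=47°:   candidates: C₊=(7.1815,5.2968) cross=35.947; C₋=(4.8645,-3.1027) cross=-35.947
θ=47°:   branch - wants cross < 0 → take C=(4.8645,-3.1027) (cross=-35.947)
θ=47°: ex = (C−B)/|BC| = (0.4698,-0.8828); ey = (0.8828,0.4698)
θ=47°: P = B + 2.09·ex + 2.36·ey = (5.1112,1.4576)
θ=284°: B = A + 3.00·(cos284°, sin284°) = (0.7258, -2.9109)
θ=284°: |BD| = 9.7203
θ=284°: circle(B,6.00) ∩ circle(D,6.00): a=4.8602, h=3.5184
θ=284°:   candidates: C₊=(4.3093,1.9014) cross=34.200; C₋=(6.4165,-4.8123) cross=-34.200
θ=284°:   branch - wants cross < 0 → take C=(6.4165,-4.8123) (cross=-34.200)
θ=284°: ex = (C−B)/|BC| = (0.9485,-0.3169); ey = (0.3169,0.9485)
θ=284°: P = B + 2.09·ex + 2.36·ey = (3.4559,-1.3349)

θ=14°: 6.01 0.13
θ=39°: 5.39 1.11
θ=47°: 5.11 1.46
θ=284°: 3.46 -1.33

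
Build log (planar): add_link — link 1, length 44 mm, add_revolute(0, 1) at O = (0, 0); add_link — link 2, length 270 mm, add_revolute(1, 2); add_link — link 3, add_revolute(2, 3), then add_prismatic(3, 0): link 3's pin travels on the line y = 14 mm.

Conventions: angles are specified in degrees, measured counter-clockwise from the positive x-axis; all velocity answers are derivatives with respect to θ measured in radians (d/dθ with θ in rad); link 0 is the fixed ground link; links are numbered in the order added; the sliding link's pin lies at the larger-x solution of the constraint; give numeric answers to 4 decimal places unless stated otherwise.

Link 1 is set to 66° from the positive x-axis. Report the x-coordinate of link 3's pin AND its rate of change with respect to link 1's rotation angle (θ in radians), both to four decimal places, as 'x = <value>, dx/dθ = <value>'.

geometry: r = 44 mm, L = 270 mm, e = 14 mm
crank pin P = (r cos θ, r sin θ) = (17.896412, 40.196000)
h = r sin θ − e = 40.196000 − 14 = 26.196000
x = r cos θ + √(L² − h²) = 17.896412 + 268.726198 = 286.622610
dx/dθ = −r sin θ − h·r cos θ/√(L² − h²) (θ in radians; h = 26.196000) = -41.940580

x = 286.6226, dx/dθ = -41.9406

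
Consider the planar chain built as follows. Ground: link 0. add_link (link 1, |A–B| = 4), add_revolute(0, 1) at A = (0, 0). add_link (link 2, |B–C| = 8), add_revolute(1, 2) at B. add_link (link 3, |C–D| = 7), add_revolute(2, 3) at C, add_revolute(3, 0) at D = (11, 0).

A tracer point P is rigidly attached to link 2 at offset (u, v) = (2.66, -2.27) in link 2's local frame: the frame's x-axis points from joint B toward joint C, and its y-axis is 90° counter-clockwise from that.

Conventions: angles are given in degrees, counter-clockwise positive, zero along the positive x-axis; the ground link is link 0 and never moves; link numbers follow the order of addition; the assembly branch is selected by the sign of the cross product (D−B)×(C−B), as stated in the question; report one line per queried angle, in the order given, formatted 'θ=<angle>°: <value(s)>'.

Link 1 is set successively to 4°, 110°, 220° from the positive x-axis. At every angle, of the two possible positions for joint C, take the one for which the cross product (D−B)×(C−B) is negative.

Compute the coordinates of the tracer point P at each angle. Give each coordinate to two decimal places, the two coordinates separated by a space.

A=(0,0), D=(11.00,0)
θ=4°: B = A + 4.00·(cos4°, sin4°) = (3.9903, 0.2790)
θ=4°: |BD| = 7.0153
θ=4°: circle(B,8.00) ∩ circle(D,7.00): a=4.5767, h=6.5615
θ=4°:   candidates: C₊=(8.8244,6.6533) cross=46.031; C₋=(8.3024,-6.4593) cross=-46.031
θ=4°:   branch - wants cross < 0 → take C=(8.3024,-6.4593) (cross=-46.031)
θ=4°: ex = (C−B)/|BC| = (0.5390,-0.8423); ey = (0.8423,0.5390)
θ=4°: P = B + 2.66·ex + -2.27·ey = (3.5120,-3.1850)
θ=110°: B = A + 4.00·(cos110°, sin110°) = (-1.3681, 3.7588)
θ=110°: |BD| = 12.9266
θ=110°: circle(B,8.00) ∩ circle(D,7.00): a=7.0435, h=3.7933
θ=110°:   candidates: C₊=(6.4741,5.3400) cross=49.034; C₋=(4.2681,-1.9187) cross=-49.034
θ=110°:   branch - wants cross < 0 → take C=(4.2681,-1.9187) (cross=-49.034)
θ=110°: ex = (C−B)/|BC| = (0.7045,-0.7097); ey = (0.7097,0.7045)
θ=110°: P = B + 2.66·ex + -2.27·ey = (-1.1050,0.2718)
θ=220°: B = A + 4.00·(cos220°, sin220°) = (-3.0642, -2.5712)
θ=220°: |BD| = 14.2973
θ=220°: circle(B,8.00) ∩ circle(D,7.00): a=7.6732, h=2.2631
θ=220°:   candidates: C₊=(4.0769,1.0350) cross=32.357; C₋=(4.8909,-3.4175) cross=-32.357
θ=220°:   branch - wants cross < 0 → take C=(4.8909,-3.4175) (cross=-32.357)
θ=220°: ex = (C−B)/|BC| = (0.9944,-0.1058); ey = (0.1058,0.9944)
θ=220°: P = B + 2.66·ex + -2.27·ey = (-0.6593,-5.1098)

θ=4°: 3.51 -3.19
θ=110°: -1.11 0.27
θ=220°: -0.66 -5.11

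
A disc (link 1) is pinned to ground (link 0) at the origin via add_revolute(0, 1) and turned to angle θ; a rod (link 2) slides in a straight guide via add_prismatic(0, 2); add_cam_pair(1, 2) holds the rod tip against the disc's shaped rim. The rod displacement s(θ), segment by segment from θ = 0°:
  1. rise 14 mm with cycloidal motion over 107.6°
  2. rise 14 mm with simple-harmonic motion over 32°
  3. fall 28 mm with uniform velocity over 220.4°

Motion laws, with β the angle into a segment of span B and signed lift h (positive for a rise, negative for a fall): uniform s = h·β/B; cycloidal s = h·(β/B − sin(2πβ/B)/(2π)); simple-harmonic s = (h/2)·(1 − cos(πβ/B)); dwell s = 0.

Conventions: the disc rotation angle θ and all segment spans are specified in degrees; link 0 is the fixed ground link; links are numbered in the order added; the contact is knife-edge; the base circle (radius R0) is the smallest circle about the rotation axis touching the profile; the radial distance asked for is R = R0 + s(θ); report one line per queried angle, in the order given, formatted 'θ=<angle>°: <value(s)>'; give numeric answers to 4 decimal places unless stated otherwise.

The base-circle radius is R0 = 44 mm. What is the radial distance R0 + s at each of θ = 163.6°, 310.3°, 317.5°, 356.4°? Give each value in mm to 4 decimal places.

segment 1 (0° to 107.6°, cycloidal, h = 14) is passed completely: s = 0.0000 + (14) = 14.0000
segment 2 (107.6° to 139.6°, simple-harmonic, h = 14) is passed completely: s = 14.0000 + (14) = 28.0000
θ = 163.6° falls in segment 3 (139.6° to 360°, uniform, h = -28): β = 163.6 − 139.6 = 24°, B = 220.4°; Δs = -28·24/220.4 = -3.0490; s = 28.0000 − 3.0490 = 24.9510
θ = 310.3° falls in segment 3 (139.6° to 360°, uniform, h = -28): β = 310.3 − 139.6 = 170.7°, B = 220.4°; Δs = -28·170.7/220.4 = -21.6860; s = 28.0000 − 21.6860 = 6.3140
θ = 317.5° falls in segment 3 (139.6° to 360°, uniform, h = -28): β = 317.5 − 139.6 = 177.9°, B = 220.4°; Δs = -28·177.9/220.4 = -22.6007; s = 28.0000 − 22.6007 = 5.3993
θ = 356.4° falls in segment 3 (139.6° to 360°, uniform, h = -28): β = 356.4 − 139.6 = 216.8°, B = 220.4°; Δs = -28·216.8/220.4 = -27.5426; s = 28.0000 − 27.5426 = 0.4574
θ=163.6°: R = R0 + s = 44 + 24.9510 = 68.9510
θ=310.3°: R = R0 + s = 44 + 6.3140 = 50.3140
θ=317.5°: R = R0 + s = 44 + 5.3993 = 49.3993
θ=356.4°: R = R0 + s = 44 + 0.4574 = 44.4574

θ=163.6°: 68.9510
θ=310.3°: 50.3140
θ=317.5°: 49.3993
θ=356.4°: 44.4574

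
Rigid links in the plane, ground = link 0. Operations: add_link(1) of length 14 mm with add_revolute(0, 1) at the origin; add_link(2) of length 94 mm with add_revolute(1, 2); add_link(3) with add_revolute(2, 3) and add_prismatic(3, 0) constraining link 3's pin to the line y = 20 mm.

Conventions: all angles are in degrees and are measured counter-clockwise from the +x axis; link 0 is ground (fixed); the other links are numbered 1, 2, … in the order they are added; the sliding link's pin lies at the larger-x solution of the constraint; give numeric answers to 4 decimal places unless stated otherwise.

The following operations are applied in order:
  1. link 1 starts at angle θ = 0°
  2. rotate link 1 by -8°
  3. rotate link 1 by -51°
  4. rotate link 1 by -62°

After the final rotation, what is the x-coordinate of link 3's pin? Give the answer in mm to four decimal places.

geometry: r = 14 mm, L = 94 mm, e = 20 mm; θ starts at 0°
rotate link 1 by -8°: θ ← 0° -8° = -8°
rotate link 1 by -51°: θ ← -8° -51° = -59°
rotate link 1 by -62°: θ ← -59° -62° = -121°
crank pin P = (r cos θ, r sin θ) = (-7.210533, -12.000342)
h = r sin θ − e = -12.000342 − 20 = -32.000342
x = r cos θ + √(L² − h²) = -7.210533 + 88.385395 = 81.174862

81.1749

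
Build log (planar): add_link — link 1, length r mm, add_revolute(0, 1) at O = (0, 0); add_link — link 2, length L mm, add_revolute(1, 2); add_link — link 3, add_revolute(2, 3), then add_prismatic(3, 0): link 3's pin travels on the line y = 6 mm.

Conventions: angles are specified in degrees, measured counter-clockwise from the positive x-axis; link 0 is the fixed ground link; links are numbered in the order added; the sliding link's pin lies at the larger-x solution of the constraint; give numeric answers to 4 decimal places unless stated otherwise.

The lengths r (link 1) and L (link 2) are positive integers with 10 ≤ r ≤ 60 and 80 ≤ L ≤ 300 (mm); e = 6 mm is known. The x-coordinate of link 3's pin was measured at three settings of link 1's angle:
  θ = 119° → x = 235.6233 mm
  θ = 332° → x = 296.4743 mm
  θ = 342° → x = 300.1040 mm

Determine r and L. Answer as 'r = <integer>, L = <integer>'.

constraint per measurement: (x − r cos θ)² + (r sin θ − e)² = L²
subtracting the θ₁ and θ₂ equations cancels the r² and L² terms:
r = (x₁² − x₂²) / (2[(x₁cos θ₁ + e sin θ₁) − (x₂cos θ₂ + e sin θ₂)]) = 44.0000 → r = 44
L² = (x₁ − r cos θ₁)² + (r sin θ₁ − e)² = 67080.9952 → L = 259.0000 → L = 259
check at θ₃=342°: x = 300.1040 (printed 300.1040) ✓

r = 44, L = 259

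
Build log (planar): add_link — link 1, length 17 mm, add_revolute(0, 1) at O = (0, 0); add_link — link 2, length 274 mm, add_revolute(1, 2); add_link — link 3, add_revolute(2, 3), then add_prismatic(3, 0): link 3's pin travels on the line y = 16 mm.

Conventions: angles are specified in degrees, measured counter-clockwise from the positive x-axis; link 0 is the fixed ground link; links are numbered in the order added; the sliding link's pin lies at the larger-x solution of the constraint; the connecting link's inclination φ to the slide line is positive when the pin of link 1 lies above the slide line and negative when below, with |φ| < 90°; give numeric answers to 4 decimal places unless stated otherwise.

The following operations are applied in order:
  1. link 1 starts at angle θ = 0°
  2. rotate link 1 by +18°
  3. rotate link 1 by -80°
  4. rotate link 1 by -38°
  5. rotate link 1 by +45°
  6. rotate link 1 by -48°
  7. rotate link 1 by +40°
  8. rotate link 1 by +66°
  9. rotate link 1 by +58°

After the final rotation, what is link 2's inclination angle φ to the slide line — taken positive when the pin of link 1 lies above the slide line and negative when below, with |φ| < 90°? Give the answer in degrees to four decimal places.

geometry: r = 17 mm, L = 274 mm, e = 16 mm; θ starts at 0°
rotate link 1 by +18°: θ ← 0° +18° = 18°
rotate link 1 by -80°: θ ← 18° -80° = -62°
rotate link 1 by -38°: θ ← -62° -38° = -100°
rotate link 1 by +45°: θ ← -100° +45° = -55°
rotate link 1 by -48°: θ ← -55° -48° = -103°
rotate link 1 by +40°: θ ← -103° +40° = -63°
rotate link 1 by +66°: θ ← -63° +66° = 3°
rotate link 1 by +58°: θ ← 3° +58° = 61°
h = r sin θ − e = 14.868535 − 16 = -1.131465
sin φ = h / L = -1.131465 / 274 = -0.00412943
φ = arcsin(-0.00412943) = -0.236600°

-0.2366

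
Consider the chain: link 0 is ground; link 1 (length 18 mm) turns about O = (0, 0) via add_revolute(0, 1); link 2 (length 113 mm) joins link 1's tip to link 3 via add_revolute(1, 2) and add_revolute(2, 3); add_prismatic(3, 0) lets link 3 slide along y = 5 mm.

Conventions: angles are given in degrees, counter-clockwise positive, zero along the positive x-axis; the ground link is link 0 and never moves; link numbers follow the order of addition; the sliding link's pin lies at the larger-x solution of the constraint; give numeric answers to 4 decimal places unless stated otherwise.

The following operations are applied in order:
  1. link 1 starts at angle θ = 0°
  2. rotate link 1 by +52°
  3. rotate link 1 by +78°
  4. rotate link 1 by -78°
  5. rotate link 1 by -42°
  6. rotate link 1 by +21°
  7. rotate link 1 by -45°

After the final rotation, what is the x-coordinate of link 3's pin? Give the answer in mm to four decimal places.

geometry: r = 18 mm, L = 113 mm, e = 5 mm; θ starts at 0°
rotate link 1 by +52°: θ ← 0° +52° = 52°
rotate link 1 by +78°: θ ← 52° +78° = 130°
rotate link 1 by -78°: θ ← 130° -78° = 52°
rotate link 1 by -42°: θ ← 52° -42° = 10°
rotate link 1 by +21°: θ ← 10° +21° = 31°
rotate link 1 by -45°: θ ← 31° -45° = -14°
crank pin P = (r cos θ, r sin θ) = (17.465323, -4.354594)
h = r sin θ − e = -4.354594 − 5 = -9.354594
x = r cos θ + √(L² − h²) = 17.465323 + 112.612129 = 130.077452

130.0775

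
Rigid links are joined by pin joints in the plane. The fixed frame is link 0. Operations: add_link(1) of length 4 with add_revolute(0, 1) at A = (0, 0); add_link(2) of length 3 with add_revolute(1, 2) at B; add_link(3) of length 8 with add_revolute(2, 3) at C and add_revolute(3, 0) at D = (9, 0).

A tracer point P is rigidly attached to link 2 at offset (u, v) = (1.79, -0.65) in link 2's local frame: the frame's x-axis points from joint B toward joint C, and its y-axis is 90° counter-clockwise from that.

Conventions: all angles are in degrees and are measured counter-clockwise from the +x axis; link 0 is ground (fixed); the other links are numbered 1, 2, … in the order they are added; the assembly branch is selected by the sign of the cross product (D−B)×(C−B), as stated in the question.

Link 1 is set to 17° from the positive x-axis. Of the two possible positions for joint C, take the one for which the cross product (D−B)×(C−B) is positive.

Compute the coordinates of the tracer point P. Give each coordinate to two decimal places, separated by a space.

A=(0,0), D=(9.00,0)
B = A + 4.00·(cos17°, sin17°) = (3.8252, 1.1695)
|BD| = 5.3053
circle(B,3.00) ∩ circle(D,8.00): a=-2.5309, h=1.6108
  candidates: C₊=(1.7117,3.2986) cross=8.546; C₋=(1.0015,0.1562) cross=-8.546
  branch + wants cross > 0 → take C=(1.7117,3.2986) (cross=8.546)
ex = (C−B)/|BC| = (-0.7045,0.7097); ey = (-0.7097,-0.7045)
P = B + 1.79·ex + -0.65·ey = (3.0255,2.8978)

3.03 2.90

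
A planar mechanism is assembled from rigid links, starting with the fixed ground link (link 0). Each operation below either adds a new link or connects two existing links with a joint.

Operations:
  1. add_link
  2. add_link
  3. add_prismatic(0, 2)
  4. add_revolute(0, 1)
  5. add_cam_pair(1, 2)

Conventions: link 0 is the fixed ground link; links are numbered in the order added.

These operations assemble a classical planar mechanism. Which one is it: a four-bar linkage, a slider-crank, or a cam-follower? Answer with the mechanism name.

links: 3 (incl. ground); joints: 1 revolute, 1 prismatic, 1 higher (cam) pair, forming one closed loop
3 links, revolute + prismatic + higher pair in one loop → cam-follower

cam-follower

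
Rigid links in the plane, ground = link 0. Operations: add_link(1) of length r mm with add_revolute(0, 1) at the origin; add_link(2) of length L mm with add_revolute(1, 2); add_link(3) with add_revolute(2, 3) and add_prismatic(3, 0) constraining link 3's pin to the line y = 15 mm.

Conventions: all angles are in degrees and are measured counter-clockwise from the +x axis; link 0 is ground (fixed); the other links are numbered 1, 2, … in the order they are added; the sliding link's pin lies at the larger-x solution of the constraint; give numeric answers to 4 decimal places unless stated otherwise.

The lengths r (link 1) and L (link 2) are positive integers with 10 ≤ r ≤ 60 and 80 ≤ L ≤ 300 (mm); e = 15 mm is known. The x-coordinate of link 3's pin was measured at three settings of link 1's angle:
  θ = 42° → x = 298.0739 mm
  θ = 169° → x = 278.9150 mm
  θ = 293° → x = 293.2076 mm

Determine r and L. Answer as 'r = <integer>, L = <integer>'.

constraint per measurement: (x − r cos θ)² + (r sin θ − e)² = L²
subtracting the θ₁ and θ₂ equations cancels the r² and L² terms:
r = (x₁² − x₂²) / (2[(x₁cos θ₁ + e sin θ₁) − (x₂cos θ₂ + e sin θ₂)]) = 11.0000 → r = 11
L² = (x₁ − r cos θ₁)² + (r sin θ₁ − e)² = 84099.9711 → L = 290.0000 → L = 290
check at θ₃=293°: x = 293.2076 (printed 293.2076) ✓

r = 11, L = 290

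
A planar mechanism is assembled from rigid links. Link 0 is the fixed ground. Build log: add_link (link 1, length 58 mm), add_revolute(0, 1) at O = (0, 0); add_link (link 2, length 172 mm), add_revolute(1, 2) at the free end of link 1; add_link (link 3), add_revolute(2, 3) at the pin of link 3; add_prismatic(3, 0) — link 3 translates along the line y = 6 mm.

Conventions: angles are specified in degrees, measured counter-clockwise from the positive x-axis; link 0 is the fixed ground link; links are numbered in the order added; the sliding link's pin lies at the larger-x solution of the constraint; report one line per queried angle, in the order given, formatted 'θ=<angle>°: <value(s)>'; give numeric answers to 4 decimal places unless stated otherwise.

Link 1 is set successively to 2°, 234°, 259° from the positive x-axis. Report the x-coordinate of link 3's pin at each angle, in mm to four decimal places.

geometry: r = 58 mm, L = 172 mm, e = 6 mm
θ=2°: crank pin P = (r cos θ, r sin θ) = (57.964668, 2.024171)
θ=2°: h = r sin θ − e = 2.024171 − 6 = -3.975829
θ=2°: x = r cos θ + √(L² − h²) = 57.964668 + 171.954043 = 229.918711
θ=234°: crank pin P = (r cos θ, r sin θ) = (-34.091545, -46.922986)
θ=234°: h = r sin θ − e = -46.922986 − 6 = -52.922986
θ=234°: x = r cos θ + √(L² − h²) = -34.091545 + 163.655607 = 129.564062
θ=259°: crank pin P = (r cos θ, r sin θ) = (-11.066922, -56.934377)
θ=259°: h = r sin θ − e = -56.934377 − 6 = -62.934377
θ=259°: x = r cos θ + √(L² − h²) = -11.066922 + 160.072684 = 149.005762

θ=2°: 229.9187
θ=234°: 129.5641
θ=259°: 149.0058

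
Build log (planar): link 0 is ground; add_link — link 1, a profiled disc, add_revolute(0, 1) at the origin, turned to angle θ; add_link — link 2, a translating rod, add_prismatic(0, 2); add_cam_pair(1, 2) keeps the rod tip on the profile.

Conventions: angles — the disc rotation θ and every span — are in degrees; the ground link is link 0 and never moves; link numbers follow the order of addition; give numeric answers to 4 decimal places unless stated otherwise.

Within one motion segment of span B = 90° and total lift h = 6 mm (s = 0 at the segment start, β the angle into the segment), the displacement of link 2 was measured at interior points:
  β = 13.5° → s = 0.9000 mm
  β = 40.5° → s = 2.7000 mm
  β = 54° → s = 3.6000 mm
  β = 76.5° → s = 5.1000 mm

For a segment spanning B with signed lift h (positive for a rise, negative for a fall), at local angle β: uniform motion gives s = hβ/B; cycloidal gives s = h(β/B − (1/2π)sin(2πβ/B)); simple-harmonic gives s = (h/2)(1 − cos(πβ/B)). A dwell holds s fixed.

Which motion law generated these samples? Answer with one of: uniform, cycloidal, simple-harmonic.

candidates at β/B = r: uniform s = h·r (linear in β); cycloidal s = h·(r − sin(2πr)/(2π)); simple-harmonic s = (h/2)(1 − cos(πr))
β=13.5°: printed 0.9000 | uniform 0.9000, cycloidal 0.1274, simple-harmonic 0.3270
β=40.5°: printed 2.7000 | uniform 2.7000, cycloidal 2.4049, simple-harmonic 2.5307
β=54°: printed 3.6000 | uniform 3.6000, cycloidal 4.1613, simple-harmonic 3.9271
β=76.5°: printed 5.1000 | uniform 5.1000, cycloidal 5.8726, simple-harmonic 5.6730
only one law matches every sample → uniform

uniform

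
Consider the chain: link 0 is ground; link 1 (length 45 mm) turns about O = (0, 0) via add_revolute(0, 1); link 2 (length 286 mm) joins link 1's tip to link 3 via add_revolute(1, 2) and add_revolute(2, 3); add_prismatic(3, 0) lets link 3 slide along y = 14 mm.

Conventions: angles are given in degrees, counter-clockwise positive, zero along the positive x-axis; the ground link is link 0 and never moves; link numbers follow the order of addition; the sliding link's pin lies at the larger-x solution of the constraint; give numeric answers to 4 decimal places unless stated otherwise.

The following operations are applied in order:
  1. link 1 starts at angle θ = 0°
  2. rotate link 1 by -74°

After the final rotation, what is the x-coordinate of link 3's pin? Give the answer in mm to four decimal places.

geometry: r = 45 mm, L = 286 mm, e = 14 mm; θ starts at 0°
rotate link 1 by -74°: θ ← 0° -74° = -74°
crank pin P = (r cos θ, r sin θ) = (12.403681, -43.256776)
h = r sin θ − e = -43.256776 − 14 = -57.256776
x = r cos θ + √(L² − h²) = 12.403681 + 280.210031 = 292.613712

292.6137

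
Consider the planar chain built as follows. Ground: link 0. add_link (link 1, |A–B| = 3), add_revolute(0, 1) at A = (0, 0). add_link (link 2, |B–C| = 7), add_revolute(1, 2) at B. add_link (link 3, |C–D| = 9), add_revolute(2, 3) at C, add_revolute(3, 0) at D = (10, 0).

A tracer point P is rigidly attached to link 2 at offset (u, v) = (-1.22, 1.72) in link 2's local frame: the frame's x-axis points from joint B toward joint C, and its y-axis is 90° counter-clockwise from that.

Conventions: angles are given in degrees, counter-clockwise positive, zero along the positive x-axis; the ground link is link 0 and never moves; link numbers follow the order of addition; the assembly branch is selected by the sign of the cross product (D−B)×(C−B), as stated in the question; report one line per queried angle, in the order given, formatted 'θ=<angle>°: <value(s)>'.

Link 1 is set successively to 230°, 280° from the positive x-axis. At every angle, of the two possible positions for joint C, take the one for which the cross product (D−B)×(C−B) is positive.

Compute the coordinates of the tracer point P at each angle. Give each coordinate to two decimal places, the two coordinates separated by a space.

A=(0,0), D=(10.00,0)
θ=230°: B = A + 3.00·(cos230°, sin230°) = (-1.9284, -2.2981)
θ=230°: |BD| = 12.1477
θ=230°: circle(B,7.00) ∩ circle(D,9.00): a=4.7567, h=5.1355
θ=230°:   candidates: C₊=(1.7709,3.6445) cross=62.385; C₋=(3.7140,-6.4410) cross=-62.385
θ=230°:   branch + wants cross > 0 → take C=(1.7709,3.6445) (cross=62.385)
θ=230°: ex = (C−B)/|BC| = (0.5285,0.8490); ey = (-0.8490,0.5285)
θ=230°: P = B + -1.22·ex + 1.72·ey = (-4.0333,-2.4249)
θ=280°: B = A + 3.00·(cos280°, sin280°) = (0.5209, -2.9544)
θ=280°: |BD| = 9.9288
θ=280°: circle(B,7.00) ∩ circle(D,9.00): a=3.3529, h=6.1447
θ=280°:   candidates: C₊=(1.8936,3.9097) cross=61.010; C₋=(5.5504,-7.8231) cross=-61.010
θ=280°:   branch + wants cross > 0 → take C=(1.8936,3.9097) (cross=61.010)
θ=280°: ex = (C−B)/|BC| = (0.1961,0.9806); ey = (-0.9806,0.1961)
θ=280°: P = B + -1.22·ex + 1.72·ey = (-1.4049,-3.8135)

θ=230°: -4.03 -2.42
θ=280°: -1.40 -3.81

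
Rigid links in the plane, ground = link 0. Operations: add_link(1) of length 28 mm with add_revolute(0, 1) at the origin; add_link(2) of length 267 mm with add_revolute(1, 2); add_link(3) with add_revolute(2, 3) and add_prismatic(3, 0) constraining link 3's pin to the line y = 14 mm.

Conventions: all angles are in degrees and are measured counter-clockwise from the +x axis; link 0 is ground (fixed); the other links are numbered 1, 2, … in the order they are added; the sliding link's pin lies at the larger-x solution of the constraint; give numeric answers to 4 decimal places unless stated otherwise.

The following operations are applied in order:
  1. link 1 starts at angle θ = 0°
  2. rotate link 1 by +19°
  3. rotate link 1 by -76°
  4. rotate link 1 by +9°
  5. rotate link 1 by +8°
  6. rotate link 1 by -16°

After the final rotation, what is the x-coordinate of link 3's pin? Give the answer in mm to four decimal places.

geometry: r = 28 mm, L = 267 mm, e = 14 mm; θ starts at 0°
rotate link 1 by +19°: θ ← 0° +19° = 19°
rotate link 1 by -76°: θ ← 19° -76° = -57°
rotate link 1 by +9°: θ ← -57° +9° = -48°
rotate link 1 by +8°: θ ← -48° +8° = -40°
rotate link 1 by -16°: θ ← -40° -16° = -56°
crank pin P = (r cos θ, r sin θ) = (15.657401, -23.213052)
h = r sin θ − e = -23.213052 − 14 = -37.213052
x = r cos θ + √(L² − h²) = 15.657401 + 264.394003 = 280.051404

280.0514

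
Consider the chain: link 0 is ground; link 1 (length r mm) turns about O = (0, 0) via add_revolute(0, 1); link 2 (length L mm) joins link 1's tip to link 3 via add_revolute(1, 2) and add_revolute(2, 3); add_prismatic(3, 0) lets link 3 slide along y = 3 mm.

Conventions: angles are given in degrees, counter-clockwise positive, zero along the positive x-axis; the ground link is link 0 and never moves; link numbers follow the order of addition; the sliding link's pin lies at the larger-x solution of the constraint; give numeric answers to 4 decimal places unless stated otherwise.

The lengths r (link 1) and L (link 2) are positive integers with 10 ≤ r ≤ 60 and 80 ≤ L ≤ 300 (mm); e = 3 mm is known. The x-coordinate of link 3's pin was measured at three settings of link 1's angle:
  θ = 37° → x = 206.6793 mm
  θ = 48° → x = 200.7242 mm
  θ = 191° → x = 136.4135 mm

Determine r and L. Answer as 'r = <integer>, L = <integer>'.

constraint per measurement: (x − r cos θ)² + (r sin θ − e)² = L²
subtracting the θ₁ and θ₂ equations cancels the r² and L² terms:
r = (x₁² − x₂²) / (2[(x₁cos θ₁ + e sin θ₁) − (x₂cos θ₂ + e sin θ₂)]) = 39.9998 → r = 40
L² = (x₁ − r cos θ₁)² + (r sin θ₁ − e)² = 30975.9832 → L = 176.0000 → L = 176
check at θ₃=191°: x = 136.4135 (printed 136.4135) ✓

r = 40, L = 176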